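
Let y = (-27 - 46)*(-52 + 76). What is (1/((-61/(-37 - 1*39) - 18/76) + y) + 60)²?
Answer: 63783607223296/17718005881 ≈ 3599.9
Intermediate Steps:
y = -1752 (y = -73*24 = -1752)
(1/((-61/(-37 - 1*39) - 18/76) + y) + 60)² = (1/((-61/(-37 - 1*39) - 18/76) - 1752) + 60)² = (1/((-61/(-37 - 39) - 18*1/76) - 1752) + 60)² = (1/((-61/(-76) - 9/38) - 1752) + 60)² = (1/((-61*(-1/76) - 9/38) - 1752) + 60)² = (1/((61/76 - 9/38) - 1752) + 60)² = (1/(43/76 - 1752) + 60)² = (1/(-133109/76) + 60)² = (-76/133109 + 60)² = (7986464/133109)² = 63783607223296/17718005881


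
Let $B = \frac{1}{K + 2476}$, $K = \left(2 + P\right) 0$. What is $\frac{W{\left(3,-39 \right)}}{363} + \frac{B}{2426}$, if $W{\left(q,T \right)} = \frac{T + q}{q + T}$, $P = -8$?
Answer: $\frac{6007139}{2180459688} \approx 0.002755$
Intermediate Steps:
$K = 0$ ($K = \left(2 - 8\right) 0 = \left(-6\right) 0 = 0$)
$W{\left(q,T \right)} = 1$ ($W{\left(q,T \right)} = \frac{T + q}{T + q} = 1$)
$B = \frac{1}{2476}$ ($B = \frac{1}{0 + 2476} = \frac{1}{2476} \approx 0.00040388$)
$\frac{W{\left(3,-39 \right)}}{363} + \frac{B}{2426} = 1 \cdot \frac{1}{363} + \frac{1}{2476 \cdot 2426} = 1 \cdot \frac{1}{363} + \frac{1}{2476} \cdot \frac{1}{2426} = \frac{1}{363} + \frac{1}{6006776} = \frac{6007139}{2180459688}$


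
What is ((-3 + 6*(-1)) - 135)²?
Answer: 20736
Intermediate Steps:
((-3 + 6*(-1)) - 135)² = ((-3 - 6) - 135)² = (-9 - 135)² = (-144)² = 20736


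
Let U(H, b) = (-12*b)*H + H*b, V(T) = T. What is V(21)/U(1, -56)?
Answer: 3/88 ≈ 0.034091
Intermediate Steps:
U(H, b) = -11*H*b (U(H, b) = -12*H*b + H*b = -11*H*b)
V(21)/U(1, -56) = 21/((-11*1*(-56))) = 21/616 = 21*(1/616) = 3/88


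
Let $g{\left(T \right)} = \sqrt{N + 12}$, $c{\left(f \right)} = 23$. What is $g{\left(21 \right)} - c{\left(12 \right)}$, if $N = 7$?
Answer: $-23 + \sqrt{19} \approx -18.641$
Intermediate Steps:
$g{\left(T \right)} = \sqrt{19}$ ($g{\left(T \right)} = \sqrt{7 + 12} = \sqrt{19}$)
$g{\left(21 \right)} - c{\left(12 \right)} = \sqrt{19} - 23 = -23 + \sqrt{19}$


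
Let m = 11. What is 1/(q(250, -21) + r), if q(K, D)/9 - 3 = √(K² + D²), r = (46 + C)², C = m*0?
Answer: -2143/505772 + 9*√62941/505772 ≈ 0.00022723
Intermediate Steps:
C = 0 (C = 11*0 = 0)
r = 2116 (r = (46 + 0)² = 46² = 2116)
q(K, D) = 27 + 9*√(D² + K²) (q(K, D) = 27 + 9*√(K² + D²) = 27 + 9*√(D² + K²))
1/(q(250, -21) + r) = 1/((27 + 9*√((-21)² + 250²)) + 2116) = 1/((27 + 9*√(441 + 62500)) + 2116) = 1/((27 + 9*√62941) + 2116) = 1/(2143 + 9*√62941)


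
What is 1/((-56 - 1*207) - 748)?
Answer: -1/1011 ≈ -0.00098912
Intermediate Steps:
1/((-56 - 1*207) - 748) = 1/((-56 - 207) - 748) = 1/(-263 - 748) = 1/(-1011) = -1/1011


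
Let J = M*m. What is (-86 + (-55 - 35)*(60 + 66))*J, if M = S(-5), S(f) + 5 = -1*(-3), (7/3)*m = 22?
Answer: 1508232/7 ≈ 2.1546e+5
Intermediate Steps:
m = 66/7 (m = (3/7)*22 = 66/7 ≈ 9.4286)
S(f) = -2 (S(f) = -5 - 1*(-3) = -5 + 3 = -2)
M = -2
J = -132/7 (J = -2*66/7 = -132/7 ≈ -18.857)
(-86 + (-55 - 35)*(60 + 66))*J = (-86 + (-55 - 35)*(60 + 66))*(-132/7) = (-86 - 90*126)*(-132/7) = (-86 - 11340)*(-132/7) = -11426*(-132/7) = 1508232/7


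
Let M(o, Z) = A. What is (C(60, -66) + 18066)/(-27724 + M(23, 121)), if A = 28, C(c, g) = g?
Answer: -375/577 ≈ -0.64991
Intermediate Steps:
M(o, Z) = 28
(C(60, -66) + 18066)/(-27724 + M(23, 121)) = (-66 + 18066)/(-27724 + 28) = 18000/(-27696) = 18000*(-1/27696) = -375/577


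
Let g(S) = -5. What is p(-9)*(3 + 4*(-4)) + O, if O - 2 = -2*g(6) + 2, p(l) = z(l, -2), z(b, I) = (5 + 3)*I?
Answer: 222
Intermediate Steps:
z(b, I) = 8*I
p(l) = -16 (p(l) = 8*(-2) = -16)
O = 14 (O = 2 + (-2*(-5) + 2) = 2 + (10 + 2) = 2 + 12 = 14)
p(-9)*(3 + 4*(-4)) + O = -16*(3 + 4*(-4)) + 14 = -16*(3 - 16) + 14 = -16*(-13) + 14 = 208 + 14 = 222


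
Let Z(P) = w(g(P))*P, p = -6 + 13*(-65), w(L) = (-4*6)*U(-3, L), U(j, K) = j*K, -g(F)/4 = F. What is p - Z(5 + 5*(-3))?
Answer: 27949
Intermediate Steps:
g(F) = -4*F
U(j, K) = K*j
w(L) = 72*L (w(L) = (-4*6)*(L*(-3)) = -(-72)*L = 72*L)
p = -851 (p = -6 - 845 = -851)
Z(P) = -288*P**2 (Z(P) = (72*(-4*P))*P = (-288*P)*P = -288*P**2)
p - Z(5 + 5*(-3)) = -851 - (-288)*(5 + 5*(-3))**2 = -851 - (-288)*(5 - 15)**2 = -851 - (-288)*(-10)**2 = -851 - (-288)*100 = -851 - 1*(-28800) = -851 + 28800 = 27949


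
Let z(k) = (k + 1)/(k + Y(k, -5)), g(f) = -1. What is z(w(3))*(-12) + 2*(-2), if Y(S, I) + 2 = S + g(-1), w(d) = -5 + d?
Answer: -40/7 ≈ -5.7143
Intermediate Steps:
Y(S, I) = -3 + S (Y(S, I) = -2 + (S - 1) = -2 + (-1 + S) = -3 + S)
z(k) = (1 + k)/(-3 + 2*k) (z(k) = (k + 1)/(k + (-3 + k)) = (1 + k)/(-3 + 2*k))
z(w(3))*(-12) + 2*(-2) = ((1 + (-5 + 3))/(-3 + 2*(-5 + 3)))*(-12) + 2*(-2) = ((1 - 2)/(-3 + 2*(-2)))*(-12) - 4 = (-1/(-3 - 4))*(-12) - 4 = (-1/(-7))*(-12) - 4 = -⅐*(-1)*(-12) - 4 = (⅐)*(-12) - 4 = -12/7 - 4 = -40/7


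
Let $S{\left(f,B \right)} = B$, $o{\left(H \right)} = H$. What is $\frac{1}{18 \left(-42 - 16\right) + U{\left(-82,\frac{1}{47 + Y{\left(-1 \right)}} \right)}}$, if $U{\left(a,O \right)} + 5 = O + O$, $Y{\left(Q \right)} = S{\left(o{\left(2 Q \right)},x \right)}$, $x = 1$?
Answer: $- \frac{24}{25175} \approx -0.00095333$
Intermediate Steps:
$Y{\left(Q \right)} = 1$
$U{\left(a,O \right)} = -5 + 2 O$ ($U{\left(a,O \right)} = -5 + \left(O + O\right) = -5 + 2 O$)
$\frac{1}{18 \left(-42 - 16\right) + U{\left(-82,\frac{1}{47 + Y{\left(-1 \right)}} \right)}} = \frac{1}{18 \left(-42 - 16\right) - \left(5 - \frac{2}{47 + 1}\right)} = \frac{1}{18 \left(-58\right) - \left(5 - \frac{2}{48}\right)} = \frac{1}{-1044 + \left(-5 + 2 \cdot \frac{1}{48}\right)} = \frac{1}{-1044 + \left(-5 + \frac{1}{24}\right)} = \frac{1}{-1044 - \frac{119}{24}} = \frac{1}{- \frac{25175}{24}} = - \frac{24}{25175}$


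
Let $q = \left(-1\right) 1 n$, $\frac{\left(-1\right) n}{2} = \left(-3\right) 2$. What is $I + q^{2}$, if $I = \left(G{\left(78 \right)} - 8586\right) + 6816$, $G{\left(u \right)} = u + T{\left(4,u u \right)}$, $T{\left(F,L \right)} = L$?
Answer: $4536$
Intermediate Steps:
$G{\left(u \right)} = u + u^{2}$ ($G{\left(u \right)} = u + u u = u + u^{2}$)
$n = 12$ ($n = - 2 \left(\left(-3\right) 2\right) = \left(-2\right) \left(-6\right) = 12$)
$q = -12$ ($q = \left(-1\right) 1 \cdot 12 = \left(-1\right) 12 = -12$)
$I = 4392$ ($I = \left(78 \left(1 + 78\right) - 8586\right) + 6816 = \left(78 \cdot 79 - 8586\right) + 6816 = \left(6162 - 8586\right) + 6816 = -2424 + 6816 = 4392$)
$I + q^{2} = 4392 + \left(-12\right)^{2} = 4392 + 144 = 4536$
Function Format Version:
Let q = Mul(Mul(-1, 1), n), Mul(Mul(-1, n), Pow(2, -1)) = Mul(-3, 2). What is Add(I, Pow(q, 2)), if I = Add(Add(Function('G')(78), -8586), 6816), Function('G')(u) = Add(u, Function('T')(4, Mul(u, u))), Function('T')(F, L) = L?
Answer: 4536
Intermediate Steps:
Function('G')(u) = Add(u, Pow(u, 2)) (Function('G')(u) = Add(u, Mul(u, u)) = Add(u, Pow(u, 2)))
n = 12 (n = Mul(-2, Mul(-3, 2)) = Mul(-2, -6) = 12)
q = -12 (q = Mul(Mul(-1, 1), 12) = Mul(-1, 12) = -12)
I = 4392 (I = Add(Add(Mul(78, Add(1, 78)), -8586), 6816) = Add(Add(Mul(78, 79), -8586), 6816) = Add(Add(6162, -8586), 6816) = Add(-2424, 6816) = 4392)
Add(I, Pow(q, 2)) = Add(4392, Pow(-12, 2)) = Add(4392, 144) = 4536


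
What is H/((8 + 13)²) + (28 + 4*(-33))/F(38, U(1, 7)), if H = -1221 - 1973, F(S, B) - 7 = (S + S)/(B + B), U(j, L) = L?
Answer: -199642/12789 ≈ -15.610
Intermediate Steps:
F(S, B) = 7 + S/B (F(S, B) = 7 + (S + S)/(B + B) = 7 + (2*S)/((2*B)) = 7 + (2*S)*(1/(2*B)) = 7 + S/B)
H = -3194
H/((8 + 13)²) + (28 + 4*(-33))/F(38, U(1, 7)) = -3194/(8 + 13)² + (28 + 4*(-33))/(7 + 38/7) = -3194/(21²) + (28 - 132)/(7 + 38*(⅐)) = -3194/441 - 104/(7 + 38/7) = -3194*1/441 - 104/87/7 = -3194/441 - 104*7/87 = -3194/441 - 728/87 = -199642/12789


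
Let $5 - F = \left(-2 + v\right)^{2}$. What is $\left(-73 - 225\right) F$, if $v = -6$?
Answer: $17582$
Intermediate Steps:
$F = -59$ ($F = 5 - \left(-2 - 6\right)^{2} = 5 - \left(-8\right)^{2} = 5 - 64 = -59$)
$\left(-73 - 225\right) F = \left(-73 - 225\right) \left(-59\right) = \left(-298\right) \left(-59\right) = 17582$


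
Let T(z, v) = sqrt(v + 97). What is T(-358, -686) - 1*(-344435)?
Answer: 344435 + I*sqrt(589) ≈ 3.4444e+5 + 24.269*I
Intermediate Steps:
T(z, v) = sqrt(97 + v)
T(-358, -686) - 1*(-344435) = sqrt(97 - 686) - 1*(-344435) = sqrt(-589) + 344435 = I*sqrt(589) + 344435 = 344435 + I*sqrt(589)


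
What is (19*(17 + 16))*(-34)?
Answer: -21318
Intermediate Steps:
(19*(17 + 16))*(-34) = (19*33)*(-34) = 627*(-34) = -21318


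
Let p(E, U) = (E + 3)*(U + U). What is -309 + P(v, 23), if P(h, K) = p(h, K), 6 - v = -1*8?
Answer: 473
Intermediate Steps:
p(E, U) = 2*U*(3 + E) (p(E, U) = (3 + E)*(2*U) = 2*U*(3 + E))
v = 14 (v = 6 - (-1)*8 = 6 - 1*(-8) = 6 + 8 = 14)
P(h, K) = 2*K*(3 + h)
-309 + P(v, 23) = -309 + 2*23*(3 + 14) = -309 + 2*23*17 = -309 + 782 = 473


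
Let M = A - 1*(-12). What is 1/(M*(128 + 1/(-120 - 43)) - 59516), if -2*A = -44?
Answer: -163/8991766 ≈ -1.8128e-5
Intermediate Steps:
A = 22 (A = -1/2*(-44) = 22)
M = 34 (M = 22 - 1*(-12) = 22 + 12 = 34)
1/(M*(128 + 1/(-120 - 43)) - 59516) = 1/(34*(128 + 1/(-120 - 43)) - 59516) = 1/(34*(128 + 1/(-163)) - 59516) = 1/(34*(128 - 1/163) - 59516) = 1/(34*(20863/163) - 59516) = 1/(709342/163 - 59516) = 1/(-8991766/163) = -163/8991766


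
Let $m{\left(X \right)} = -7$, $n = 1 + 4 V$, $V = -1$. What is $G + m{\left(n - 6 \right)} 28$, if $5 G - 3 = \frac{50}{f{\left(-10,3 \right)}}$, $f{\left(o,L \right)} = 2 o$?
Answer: $- \frac{1959}{10} \approx -195.9$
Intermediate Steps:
$n = -3$ ($n = 1 + 4 \left(-1\right) = 1 - 4 = -3$)
$G = \frac{1}{10}$ ($G = \frac{3}{5} + \frac{50 \frac{1}{2 \left(-10\right)}}{5} = \frac{3}{5} + \frac{50 \frac{1}{-20}}{5} = \frac{3}{5} + \frac{50 \left(- \frac{1}{20}\right)}{5} = \frac{3}{5} + \frac{1}{5} \left(- \frac{5}{2}\right) = \frac{3}{5} - \frac{1}{2} = \frac{1}{10} \approx 0.1$)
$G + m{\left(n - 6 \right)} 28 = \frac{1}{10} - 196 = - \frac{1959}{10}$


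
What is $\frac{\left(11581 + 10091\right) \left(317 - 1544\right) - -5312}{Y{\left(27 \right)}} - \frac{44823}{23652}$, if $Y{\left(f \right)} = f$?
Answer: $- \frac{7763194685}{7884} \approx -9.8468 \cdot 10^{5}$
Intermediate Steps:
$\frac{\left(11581 + 10091\right) \left(317 - 1544\right) - -5312}{Y{\left(27 \right)}} - \frac{44823}{23652} = \frac{\left(11581 + 10091\right) \left(317 - 1544\right) - -5312}{27} - \frac{44823}{23652} = \left(21672 \left(-1227\right) + 5312\right) \frac{1}{27} - \frac{14941}{7884} = \left(-26591544 + 5312\right) \frac{1}{27} - \frac{14941}{7884} = \left(-26586232\right) \frac{1}{27} - \frac{14941}{7884} = - \frac{26586232}{27} - \frac{14941}{7884} = - \frac{7763194685}{7884}$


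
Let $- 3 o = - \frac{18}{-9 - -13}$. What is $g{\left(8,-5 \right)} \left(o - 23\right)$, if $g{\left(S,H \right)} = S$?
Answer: $-172$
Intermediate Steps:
$o = \frac{3}{2}$ ($o = - \frac{\left(-18\right) \frac{1}{-9 - -13}}{3} = - \frac{\left(-18\right) \frac{1}{-9 + 13}}{3} = - \frac{\left(-18\right) \frac{1}{4}}{3} = \left(- \frac{1}{3}\right) \left(- \frac{9}{2}\right) = \frac{3}{2} \approx 1.5$)
$g{\left(8,-5 \right)} \left(o - 23\right) = 8 \left(\frac{3}{2} - 23\right) = 8 \left(- \frac{43}{2}\right) = -172$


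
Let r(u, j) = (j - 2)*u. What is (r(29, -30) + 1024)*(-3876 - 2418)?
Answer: -604224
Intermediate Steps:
r(u, j) = u*(-2 + j) (r(u, j) = (-2 + j)*u = u*(-2 + j))
(r(29, -30) + 1024)*(-3876 - 2418) = (29*(-2 - 30) + 1024)*(-3876 - 2418) = (29*(-32) + 1024)*(-6294) = (-928 + 1024)*(-6294) = 96*(-6294) = -604224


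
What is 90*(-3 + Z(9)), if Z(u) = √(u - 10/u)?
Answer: -270 + 30*√71 ≈ -17.216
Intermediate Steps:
90*(-3 + Z(9)) = 90*(-3 + √(9 - 10/9)) = 90*(-3 + √(71/9)) = 90*(-3 + √71/3) = -270 + 30*√71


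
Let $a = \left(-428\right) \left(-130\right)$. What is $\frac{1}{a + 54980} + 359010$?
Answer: $\frac{39713686201}{110620} \approx 3.5901 \cdot 10^{5}$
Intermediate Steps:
$a = 55640$
$\frac{1}{a + 54980} + 359010 = \frac{1}{55640 + 54980} + 359010 = \frac{1}{110620} + 359010 = \frac{39713686201}{110620}$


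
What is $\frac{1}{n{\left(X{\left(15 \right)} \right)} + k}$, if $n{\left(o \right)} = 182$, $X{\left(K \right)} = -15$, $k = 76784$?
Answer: $\frac{1}{76966} \approx 1.2993 \cdot 10^{-5}$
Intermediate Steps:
$\frac{1}{n{\left(X{\left(15 \right)} \right)} + k} = \frac{1}{182 + 76784} = \frac{1}{76966}$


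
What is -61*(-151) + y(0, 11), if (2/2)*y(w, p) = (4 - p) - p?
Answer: 9193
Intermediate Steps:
y(w, p) = 4 - 2*p (y(w, p) = (4 - p) - p = 4 - 2*p)
-61*(-151) + y(0, 11) = -61*(-151) + (4 - 2*11) = 9211 + (4 - 22) = 9211 - 18 = 9193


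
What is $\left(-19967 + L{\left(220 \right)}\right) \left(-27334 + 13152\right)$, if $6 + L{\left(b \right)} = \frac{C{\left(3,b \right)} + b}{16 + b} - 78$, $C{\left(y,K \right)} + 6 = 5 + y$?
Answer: $\frac{16776646537}{59} \approx 2.8435 \cdot 10^{8}$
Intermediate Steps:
$C{\left(y,K \right)} = -1 + y$ ($C{\left(y,K \right)} = -6 + \left(5 + y\right) = -1 + y$)
$L{\left(b \right)} = -84 + \frac{2 + b}{16 + b}$ ($L{\left(b \right)} = -6 - \left(78 - \frac{\left(-1 + 3\right) + b}{16 + b}\right) = -6 + \left(\frac{2 + b}{16 + b} - 78\right) = -6 + \left(-78 + \frac{2 + b}{16 + b}\right) = -84 + \frac{2 + b}{16 + b}$)
$\left(-19967 + L{\left(220 \right)}\right) \left(-27334 + 13152\right) = \left(-19967 + \frac{-1342 - 18260}{16 + 220}\right) \left(-27334 + 13152\right) = \left(-19967 + \frac{-1342 - 18260}{236}\right) \left(-14182\right) = \left(-19967 + \frac{1}{236} \left(-19602\right)\right) \left(-14182\right) = \left(-19967 - \frac{9801}{118}\right) \left(-14182\right) = \left(- \frac{2365907}{118}\right) \left(-14182\right) = \frac{16776646537}{59}$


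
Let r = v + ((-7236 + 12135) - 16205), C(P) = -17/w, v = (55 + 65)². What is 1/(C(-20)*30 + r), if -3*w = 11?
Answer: 11/35564 ≈ 0.00030930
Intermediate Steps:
w = -11/3 (w = -⅓*11 = -11/3 ≈ -3.6667)
v = 14400 (v = 120² = 14400)
C(P) = 51/11 (C(P) = -17/(-11/3) = -17*(-3/11) = 51/11)
r = 3094 (r = 14400 + ((-7236 + 12135) - 16205) = 14400 + (4899 - 16205) = 14400 - 11306 = 3094)
1/(C(-20)*30 + r) = 1/((51/11)*30 + 3094) = 1/(1530/11 + 3094) = 1/(35564/11) = 11/35564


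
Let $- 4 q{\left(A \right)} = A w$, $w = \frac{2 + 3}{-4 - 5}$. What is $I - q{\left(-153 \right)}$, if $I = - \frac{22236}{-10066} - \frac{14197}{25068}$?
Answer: $\frac{1444153229}{63083622} \approx 22.893$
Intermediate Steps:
$w = - \frac{5}{9}$ ($w = \frac{5}{-9} = 5 \left(- \frac{1}{9}\right) = - \frac{5}{9} \approx -0.55556$)
$q{\left(A \right)} = \frac{5 A}{36}$ ($q{\left(A \right)} = - \frac{A \left(- \frac{5}{9}\right)}{4} = - \frac{\left(- \frac{5}{9}\right) A}{4} = \frac{5 A}{36}$)
$I = \frac{207252523}{126167244}$ ($I = \left(-22236\right) \left(- \frac{1}{10066}\right) - \frac{14197}{25068} = \frac{11118}{5033} - \frac{14197}{25068} = \frac{207252523}{126167244} \approx 1.6427$)
$I - q{\left(-153 \right)} = \frac{207252523}{126167244} - \frac{5}{36} \left(-153\right) = \frac{207252523}{126167244} - - \frac{85}{4} = \frac{207252523}{126167244} + \frac{85}{4} = \frac{1444153229}{63083622}$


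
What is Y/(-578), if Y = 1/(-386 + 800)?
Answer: -1/239292 ≈ -4.1790e-6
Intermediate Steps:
Y = 1/414 ≈ 0.0024155
Y/(-578) = (1/414)/(-578) = (1/414)*(-1/578) = -1/239292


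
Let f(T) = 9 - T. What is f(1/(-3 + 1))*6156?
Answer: 58482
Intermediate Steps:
f(1/(-3 + 1))*6156 = (9 - 1/(-3 + 1))*6156 = (9 - 1/(-2))*6156 = (9 - 1*(-1/2))*6156 = (9 + 1/2)*6156 = (19/2)*6156 = 58482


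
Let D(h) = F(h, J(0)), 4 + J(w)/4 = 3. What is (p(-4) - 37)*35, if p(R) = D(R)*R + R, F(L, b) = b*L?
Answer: -3675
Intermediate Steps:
J(w) = -4 (J(w) = -16 + 4*3 = -16 + 12 = -4)
F(L, b) = L*b
D(h) = -4*h (D(h) = h*(-4) = -4*h)
p(R) = R - 4*R² (p(R) = (-4*R)*R + R = -4*R² + R = R - 4*R²)
(p(-4) - 37)*35 = (-4*(1 - 4*(-4)) - 37)*35 = (-4*(1 + 16) - 37)*35 = (-4*17 - 37)*35 = (-68 - 37)*35 = -105*35 = -3675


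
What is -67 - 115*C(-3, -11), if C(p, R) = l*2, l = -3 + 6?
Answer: -757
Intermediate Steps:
l = 3
C(p, R) = 6 (C(p, R) = 3*2 = 6)
-67 - 115*C(-3, -11) = -67 - 115*6 = -67 - 690 = -757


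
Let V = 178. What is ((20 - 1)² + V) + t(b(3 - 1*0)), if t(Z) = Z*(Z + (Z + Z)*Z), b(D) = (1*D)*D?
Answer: 2078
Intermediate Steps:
b(D) = D² (b(D) = D*D = D²)
t(Z) = Z*(Z + 2*Z²) (t(Z) = Z*(Z + (2*Z)*Z) = Z*(Z + 2*Z²))
((20 - 1)² + V) + t(b(3 - 1*0)) = ((20 - 1)² + 178) + ((3 - 1*0)²)²*(1 + 2*(3 - 1*0)²) = (19² + 178) + ((3 + 0)²)²*(1 + 2*(3 + 0)²) = (361 + 178) + (3²)²*(1 + 2*3²) = 539 + 9²*(1 + 2*9) = 539 + 81*(1 + 18) = 539 + 81*19 = 539 + 1539 = 2078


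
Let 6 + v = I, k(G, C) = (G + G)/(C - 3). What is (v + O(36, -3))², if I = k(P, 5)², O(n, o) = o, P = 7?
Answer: 1600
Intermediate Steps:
k(G, C) = 2*G/(-3 + C) (k(G, C) = (2*G)/(-3 + C) = 2*G/(-3 + C))
I = 49 (I = (2*7/(-3 + 5))² = (2*7/2)² = (2*7*(½))² = 7² = 49)
v = 43 (v = -6 + 49 = 43)
(v + O(36, -3))² = (43 - 3)² = 40² = 1600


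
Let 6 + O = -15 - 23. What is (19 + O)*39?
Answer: -975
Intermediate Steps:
O = -44 (O = -6 + (-15 - 23) = -6 - 38 = -44)
(19 + O)*39 = (19 - 44)*39 = -25*39 = -975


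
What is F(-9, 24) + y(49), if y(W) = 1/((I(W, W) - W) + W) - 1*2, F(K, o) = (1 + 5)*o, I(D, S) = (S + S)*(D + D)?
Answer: 1363769/9604 ≈ 142.00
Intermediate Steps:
I(D, S) = 4*D*S (I(D, S) = (2*S)*(2*D) = 4*D*S)
F(K, o) = 6*o
y(W) = -2 + 1/(4*W**2) (y(W) = 1/((4*W*W - W) + W) - 1*2 = 1/((4*W**2 - W) + W) - 2 = 1/((-W + 4*W**2) + W) - 2 = 1/(4*W**2) - 2 = -2 + 1/(4*W**2))
F(-9, 24) + y(49) = 6*24 + (-2 + (1/4)/49**2) = 144 + (-2 + (1/4)*(1/2401)) = 144 + (-2 + 1/9604) = 144 - 19207/9604 = 1363769/9604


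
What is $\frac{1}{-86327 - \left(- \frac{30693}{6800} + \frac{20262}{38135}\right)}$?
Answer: $- \frac{51863600}{4477022458009} \approx -1.1584 \cdot 10^{-5}$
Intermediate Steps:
$\frac{1}{-86327 - \left(- \frac{30693}{6800} + \frac{20262}{38135}\right)} = \frac{1}{-86327 - - \frac{206539191}{51863600}} = \frac{1}{-86327 + \left(- \frac{20262}{38135} + \frac{30693}{6800}\right)} = \frac{1}{-86327 + \frac{206539191}{51863600}} = \frac{1}{- \frac{4477022458009}{51863600}} = - \frac{51863600}{4477022458009}$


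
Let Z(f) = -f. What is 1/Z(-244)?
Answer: 1/244 ≈ 0.0040984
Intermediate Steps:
1/Z(-244) = 1/(-1*(-244)) = 1/244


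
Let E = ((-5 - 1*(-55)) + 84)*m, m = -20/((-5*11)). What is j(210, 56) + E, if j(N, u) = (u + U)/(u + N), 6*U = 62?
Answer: 429917/8778 ≈ 48.977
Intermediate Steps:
U = 31/3 (U = (⅙)*62 = 31/3 ≈ 10.333)
m = 4/11 (m = -20/(-55) = -20*(-1/55) = 4/11 ≈ 0.36364)
j(N, u) = (31/3 + u)/(N + u) (j(N, u) = (u + 31/3)/(u + N) = (31/3 + u)/(N + u))
E = 536/11 (E = ((-5 - 1*(-55)) + 84)*(4/11) = ((-5 + 55) + 84)*(4/11) = (50 + 84)*(4/11) = 134*(4/11) = 536/11 ≈ 48.727)
j(210, 56) + E = (31/3 + 56)/(210 + 56) + 536/11 = (199/3)/266 + 536/11 = (1/266)*(199/3) + 536/11 = 199/798 + 536/11 = 429917/8778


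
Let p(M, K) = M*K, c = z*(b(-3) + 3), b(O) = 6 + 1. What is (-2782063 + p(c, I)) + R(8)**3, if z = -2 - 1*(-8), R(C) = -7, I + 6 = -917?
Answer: -2837786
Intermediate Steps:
I = -923 (I = -6 - 917 = -923)
b(O) = 7
z = 6 (z = -2 + 8 = 6)
c = 60 (c = 6*(7 + 3) = 6*10 = 60)
p(M, K) = K*M
(-2782063 + p(c, I)) + R(8)**3 = (-2782063 - 923*60) + (-7)**3 = (-2782063 - 55380) - 343 = -2837443 - 343 = -2837786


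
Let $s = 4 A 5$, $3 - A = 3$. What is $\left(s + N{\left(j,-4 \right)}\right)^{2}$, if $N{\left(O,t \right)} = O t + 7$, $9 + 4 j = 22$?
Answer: $36$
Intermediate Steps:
$A = 0$ ($A = 3 - 3 = 0$)
$j = \frac{13}{4}$ ($j = - \frac{9}{4} + \frac{1}{4} \cdot 22 = - \frac{9}{4} + \frac{11}{2} = \frac{13}{4} \approx 3.25$)
$N{\left(O,t \right)} = 7 + O t$
$s = 0$ ($s = 4 \cdot 0 \cdot 5 = 0 \cdot 5 = 0$)
$\left(s + N{\left(j,-4 \right)}\right)^{2} = \left(0 + \left(7 + \frac{13}{4} \left(-4\right)\right)\right)^{2} = \left(0 + \left(7 - 13\right)\right)^{2} = \left(0 - 6\right)^{2} = \left(-6\right)^{2} = 36$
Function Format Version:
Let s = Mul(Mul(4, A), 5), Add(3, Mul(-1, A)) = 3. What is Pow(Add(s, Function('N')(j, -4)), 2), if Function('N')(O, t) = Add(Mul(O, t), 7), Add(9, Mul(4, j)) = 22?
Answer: 36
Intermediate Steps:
A = 0 (A = Add(3, Mul(-1, 3)) = Add(3, -3) = 0)
j = Rational(13, 4) (j = Add(Rational(-9, 4), Mul(Rational(1, 4), 22)) = Add(Rational(-9, 4), Rational(11, 2)) = Rational(13, 4) ≈ 3.2500)
Function('N')(O, t) = Add(7, Mul(O, t))
s = 0 (s = Mul(Mul(4, 0), 5) = Mul(0, 5) = 0)
Pow(Add(s, Function('N')(j, -4)), 2) = Pow(Add(0, Add(7, Mul(Rational(13, 4), -4))), 2) = Pow(Add(0, Add(7, -13)), 2) = Pow(Add(0, -6), 2) = Pow(-6, 2) = 36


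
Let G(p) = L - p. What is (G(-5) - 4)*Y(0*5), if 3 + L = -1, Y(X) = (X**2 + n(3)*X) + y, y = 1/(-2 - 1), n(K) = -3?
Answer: 1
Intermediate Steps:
y = -1/3 (y = 1/(-3) = -1/3 ≈ -0.33333)
Y(X) = -1/3 + X**2 - 3*X (Y(X) = (X**2 - 3*X) - 1/3 = -1/3 + X**2 - 3*X)
L = -4 (L = -3 - 1 = -4)
G(p) = -4 - p
(G(-5) - 4)*Y(0*5) = ((-4 - 1*(-5)) - 4)*(-1/3 + (0*5)**2 - 0*5) = ((-4 + 5) - 4)*(-1/3 + 0**2 - 3*0) = (1 - 4)*(-1/3 + 0 + 0) = -3*(-1/3) = 1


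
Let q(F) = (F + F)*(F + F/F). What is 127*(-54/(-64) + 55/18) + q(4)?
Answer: 154141/288 ≈ 535.21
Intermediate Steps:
q(F) = 2*F*(1 + F) (q(F) = (2*F)*(F + 1) = (2*F)*(1 + F) = 2*F*(1 + F))
127*(-54/(-64) + 55/18) + q(4) = 127*(-54/(-64) + 55/18) + 2*4*(1 + 4) = 127*(-54*(-1/64) + 55*(1/18)) + 2*4*5 = 127*(27/32 + 55/18) + 40 = 127*(1123/288) + 40 = 142621/288 + 40 = 154141/288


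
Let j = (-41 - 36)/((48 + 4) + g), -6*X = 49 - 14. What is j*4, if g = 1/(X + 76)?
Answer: -64834/10949 ≈ -5.9215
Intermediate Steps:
X = -35/6 (X = -(49 - 14)/6 = -⅙*35 = -35/6 ≈ -5.8333)
g = 6/421 (g = 1/(-35/6 + 76) = 1/(421/6) = 6/421 ≈ 0.014252)
j = -32417/21898 (j = (-41 - 36)/((48 + 4) + 6/421) = -77/(52 + 6/421) = -77/21898/421 = -77*421/21898 = -32417/21898 ≈ -1.4804)
j*4 = -32417/21898*4 = -64834/10949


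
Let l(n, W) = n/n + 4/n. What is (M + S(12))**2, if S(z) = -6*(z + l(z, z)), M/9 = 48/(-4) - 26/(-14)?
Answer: 1437601/49 ≈ 29339.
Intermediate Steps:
l(n, W) = 1 + 4/n
M = -639/7 (M = 9*(48/(-4) - 26/(-14)) = 9*(48*(-1/4) - 26*(-1/14)) = 9*(-12 + 13/7) = 9*(-71/7) = -639/7 ≈ -91.286)
S(z) = -6*z - 6*(4 + z)/z (S(z) = -6*(z + (4 + z)/z) = -6*z - 6*(4 + z)/z)
(M + S(12))**2 = (-639/7 + (-6 - 24/12 - 6*12))**2 = (-639/7 + (-6 - 24*1/12 - 72))**2 = (-639/7 + (-6 - 2 - 72))**2 = (-639/7 - 80)**2 = (-1199/7)**2 = 1437601/49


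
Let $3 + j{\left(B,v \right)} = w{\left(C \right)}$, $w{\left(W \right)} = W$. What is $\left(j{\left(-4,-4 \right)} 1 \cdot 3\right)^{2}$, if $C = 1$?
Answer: $36$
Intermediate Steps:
$j{\left(B,v \right)} = -2$ ($j{\left(B,v \right)} = -3 + 1 = -2$)
$\left(j{\left(-4,-4 \right)} 1 \cdot 3\right)^{2} = \left(\left(-2\right) 1 \cdot 3\right)^{2} = \left(\left(-2\right) 3\right)^{2} = \left(-6\right)^{2} = 36$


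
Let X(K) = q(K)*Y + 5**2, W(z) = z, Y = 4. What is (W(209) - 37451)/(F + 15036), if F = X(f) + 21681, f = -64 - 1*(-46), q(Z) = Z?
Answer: -18621/18335 ≈ -1.0156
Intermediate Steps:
f = -18 (f = -64 + 46 = -18)
X(K) = 25 + 4*K (X(K) = K*4 + 5**2 = 4*K + 25 = 25 + 4*K)
F = 21634 (F = (25 + 4*(-18)) + 21681 = (25 - 72) + 21681 = -47 + 21681 = 21634)
(W(209) - 37451)/(F + 15036) = (209 - 37451)/(21634 + 15036) = -37242/36670 = -37242*1/36670 = -18621/18335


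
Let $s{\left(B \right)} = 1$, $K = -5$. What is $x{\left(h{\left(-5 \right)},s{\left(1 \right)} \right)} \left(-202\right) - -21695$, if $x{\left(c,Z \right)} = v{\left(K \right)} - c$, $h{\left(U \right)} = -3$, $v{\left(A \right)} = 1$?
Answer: $20887$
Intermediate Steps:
$x{\left(c,Z \right)} = 1 - c$
$x{\left(h{\left(-5 \right)},s{\left(1 \right)} \right)} \left(-202\right) - -21695 = \left(1 - -3\right) \left(-202\right) - -21695 = \left(1 + 3\right) \left(-202\right) + 21695 = 4 \left(-202\right) + 21695 = -808 + 21695 = 20887$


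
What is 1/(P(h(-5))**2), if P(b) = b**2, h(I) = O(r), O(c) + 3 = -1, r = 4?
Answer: 1/256 ≈ 0.0039063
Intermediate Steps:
O(c) = -4 (O(c) = -3 - 1 = -4)
h(I) = -4
1/(P(h(-5))**2) = 1/(((-4)**2)**2) = 1/(16**2) = 1/256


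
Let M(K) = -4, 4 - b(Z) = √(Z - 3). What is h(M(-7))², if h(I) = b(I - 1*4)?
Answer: (4 - I*√11)² ≈ 5.0 - 26.533*I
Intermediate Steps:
b(Z) = 4 - √(-3 + Z) (b(Z) = 4 - √(Z - 3) = 4 - √(-3 + Z))
h(I) = 4 - √(-7 + I) (h(I) = 4 - √(-3 + (I - 1*4)) = 4 - √(-3 + (I - 4)) = 4 - √(-3 + (-4 + I)) = 4 - √(-7 + I))
h(M(-7))² = (4 - √(-7 - 4))² = (4 - √(-11))² = (4 - I*√11)²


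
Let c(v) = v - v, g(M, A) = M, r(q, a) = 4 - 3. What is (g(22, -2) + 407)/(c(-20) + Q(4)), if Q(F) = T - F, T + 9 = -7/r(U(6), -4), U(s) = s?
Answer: -429/20 ≈ -21.450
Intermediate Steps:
r(q, a) = 1
c(v) = 0
T = -16 (T = -9 - 7/1 = -9 - 7*1 = -9 - 7 = -16)
Q(F) = -16 - F
(g(22, -2) + 407)/(c(-20) + Q(4)) = (22 + 407)/(0 + (-16 - 1*4)) = 429/(0 + (-16 - 4)) = 429/(0 - 20) = 429/(-20) = 429*(-1/20) = -429/20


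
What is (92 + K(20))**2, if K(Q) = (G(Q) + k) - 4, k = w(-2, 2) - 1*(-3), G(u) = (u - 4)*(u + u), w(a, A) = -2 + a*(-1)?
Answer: 534361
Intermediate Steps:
w(a, A) = -2 - a
G(u) = 2*u*(-4 + u) (G(u) = (-4 + u)*(2*u) = 2*u*(-4 + u))
k = 3 (k = (-2 - 1*(-2)) - 1*(-3) = (-2 + 2) + 3 = 0 + 3 = 3)
K(Q) = -1 + 2*Q*(-4 + Q) (K(Q) = (2*Q*(-4 + Q) + 3) - 4 = (3 + 2*Q*(-4 + Q)) - 4 = -1 + 2*Q*(-4 + Q))
(92 + K(20))**2 = (92 + (-1 + 2*20*(-4 + 20)))**2 = (92 + (-1 + 2*20*16))**2 = (92 + (-1 + 640))**2 = (92 + 639)**2 = 731**2 = 534361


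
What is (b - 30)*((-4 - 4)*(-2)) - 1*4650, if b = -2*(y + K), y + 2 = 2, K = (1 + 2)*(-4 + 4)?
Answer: -5130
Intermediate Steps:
K = 0 (K = 3*0 = 0)
y = 0 (y = -2 + 2 = 0)
b = 0 (b = -2*(0 + 0) = -2*0 = 0)
(b - 30)*((-4 - 4)*(-2)) - 1*4650 = (0 - 30)*((-4 - 4)*(-2)) - 1*4650 = -(-240)*(-2) - 4650 = -30*16 - 4650 = -480 - 4650 = -5130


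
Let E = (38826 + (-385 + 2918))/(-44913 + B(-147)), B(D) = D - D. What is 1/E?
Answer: -44913/41359 ≈ -1.0859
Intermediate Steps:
B(D) = 0
E = -41359/44913 (E = (38826 + (-385 + 2918))/(-44913 + 0) = (38826 + 2533)/(-44913) = 41359*(-1/44913) = -41359/44913 ≈ -0.92087)
1/E = 1/(-41359/44913) = -44913/41359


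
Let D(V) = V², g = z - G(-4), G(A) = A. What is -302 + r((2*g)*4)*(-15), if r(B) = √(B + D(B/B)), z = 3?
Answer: -302 - 15*√57 ≈ -415.25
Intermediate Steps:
g = 7 (g = 3 - 1*(-4) = 3 + 4 = 7)
r(B) = √(1 + B) (r(B) = √(B + (B/B)²) = √(B + 1²) = √(B + 1) = √(1 + B))
-302 + r((2*g)*4)*(-15) = -302 + √(1 + (2*7)*4)*(-15) = -302 + √(1 + 14*4)*(-15) = -302 + √(1 + 56)*(-15) = -302 + √57*(-15) = -302 - 15*√57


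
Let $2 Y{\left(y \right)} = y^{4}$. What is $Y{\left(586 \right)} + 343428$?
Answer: $58960749836$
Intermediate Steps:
$Y{\left(y \right)} = \frac{y^{4}}{2}$
$Y{\left(586 \right)} + 343428 = \frac{586^{4}}{2} + 343428 = \frac{1}{2} \cdot 117920812816 + 343428 = 58960406408 + 343428 = 58960749836$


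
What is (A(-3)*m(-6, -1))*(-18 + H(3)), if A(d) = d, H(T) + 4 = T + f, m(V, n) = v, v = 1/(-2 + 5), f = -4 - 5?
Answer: 28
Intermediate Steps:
f = -9
v = ⅓ (v = 1/3 = ⅓ ≈ 0.33333)
m(V, n) = ⅓
H(T) = -13 + T (H(T) = -4 + (T - 9) = -4 + (-9 + T) = -13 + T)
(A(-3)*m(-6, -1))*(-18 + H(3)) = (-3*⅓)*(-18 + (-13 + 3)) = -(-18 - 10) = -1*(-28) = 28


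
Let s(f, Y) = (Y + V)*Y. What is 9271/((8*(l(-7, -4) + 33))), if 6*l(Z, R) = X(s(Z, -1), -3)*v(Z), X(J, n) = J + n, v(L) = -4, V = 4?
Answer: 9271/296 ≈ 31.321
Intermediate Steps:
s(f, Y) = Y*(4 + Y) (s(f, Y) = (Y + 4)*Y = (4 + Y)*Y = Y*(4 + Y))
l(Z, R) = 4 (l(Z, R) = ((-(4 - 1) - 3)*(-4))/6 = ((-1*3 - 3)*(-4))/6 = ((-3 - 3)*(-4))/6 = (-6*(-4))/6 = (⅙)*24 = 4)
9271/((8*(l(-7, -4) + 33))) = 9271/((8*(4 + 33))) = 9271/((8*37)) = 9271/296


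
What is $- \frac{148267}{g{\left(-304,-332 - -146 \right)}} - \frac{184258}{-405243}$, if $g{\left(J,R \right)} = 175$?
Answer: $- \frac{8578845533}{10131075} \approx -846.79$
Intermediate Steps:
$- \frac{148267}{g{\left(-304,-332 - -146 \right)}} - \frac{184258}{-405243} = - \frac{148267}{175} - \frac{184258}{-405243} = \left(-148267\right) \frac{1}{175} - - \frac{184258}{405243} = - \frac{21181}{25} + \frac{184258}{405243} = - \frac{8578845533}{10131075}$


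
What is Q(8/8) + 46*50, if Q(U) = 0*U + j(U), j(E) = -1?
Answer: 2299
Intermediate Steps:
Q(U) = -1 (Q(U) = 0*U - 1 = 0 - 1 = -1)
Q(8/8) + 46*50 = -1 + 46*50 = -1 + 2300 = 2299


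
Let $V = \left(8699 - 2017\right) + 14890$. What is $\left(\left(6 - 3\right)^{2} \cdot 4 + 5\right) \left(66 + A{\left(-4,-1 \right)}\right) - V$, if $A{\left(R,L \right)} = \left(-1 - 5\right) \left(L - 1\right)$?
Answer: $-18374$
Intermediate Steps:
$A{\left(R,L \right)} = 6 - 6 L$ ($A{\left(R,L \right)} = - 6 \left(-1 + L\right) = 6 - 6 L$)
$V = 21572$ ($V = 6682 + 14890 = 21572$)
$\left(\left(6 - 3\right)^{2} \cdot 4 + 5\right) \left(66 + A{\left(-4,-1 \right)}\right) - V = \left(\left(6 - 3\right)^{2} \cdot 4 + 5\right) \left(66 + \left(6 - -6\right)\right) - 21572 = \left(3^{2} \cdot 4 + 5\right) \left(66 + \left(6 + 6\right)\right) - 21572 = \left(9 \cdot 4 + 5\right) \left(66 + 12\right) - 21572 = \left(36 + 5\right) 78 - 21572 = 41 \cdot 78 - 21572 = 3198 - 21572 = -18374$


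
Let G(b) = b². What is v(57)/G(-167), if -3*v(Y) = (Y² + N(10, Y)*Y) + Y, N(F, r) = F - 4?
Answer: -1216/27889 ≈ -0.043601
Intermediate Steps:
N(F, r) = -4 + F
v(Y) = -7*Y/3 - Y²/3 (v(Y) = -((Y² + (-4 + 10)*Y) + Y)/3 = -((Y² + 6*Y) + Y)/3 = -(Y² + 7*Y)/3 = -7*Y/3 - Y²/3)
v(57)/G(-167) = (-⅓*57*(7 + 57))/((-167)²) = -⅓*57*64/27889 = -1216*1/27889 = -1216/27889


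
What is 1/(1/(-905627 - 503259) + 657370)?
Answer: 1408886/926159389819 ≈ 1.5212e-6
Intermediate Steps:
1/(1/(-905627 - 503259) + 657370) = 1/(1/(-1408886) + 657370) = 1/(-1/1408886 + 657370) = 1/(926159389819/1408886) = 1408886/926159389819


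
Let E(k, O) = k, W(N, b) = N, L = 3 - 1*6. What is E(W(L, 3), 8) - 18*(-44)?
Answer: 789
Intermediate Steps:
L = -3 (L = 3 - 6 = -3)
E(W(L, 3), 8) - 18*(-44) = -3 - 18*(-44) = -3 + 792 = 789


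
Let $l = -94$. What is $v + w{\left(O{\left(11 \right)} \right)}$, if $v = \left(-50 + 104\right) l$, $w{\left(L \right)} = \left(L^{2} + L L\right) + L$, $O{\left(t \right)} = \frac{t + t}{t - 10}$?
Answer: $-4086$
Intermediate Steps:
$O{\left(t \right)} = \frac{2 t}{-10 + t}$
$w{\left(L \right)} = L + 2 L^{2}$ ($w{\left(L \right)} = \left(L^{2} + L^{2}\right) + L = 2 L^{2} + L = L + 2 L^{2}$)
$v = -5076$ ($v = \left(-50 + 104\right) \left(-94\right) = 54 \left(-94\right) = -5076$)
$v + w{\left(O{\left(11 \right)} \right)} = -5076 + 2 \cdot 11 \frac{1}{-10 + 11} \left(1 + 2 \cdot 2 \cdot 11 \frac{1}{-10 + 11}\right) = -5076 + 2 \cdot 11 \cdot 1^{-1} \left(1 + 2 \cdot 2 \cdot 11 \cdot 1^{-1}\right) = -5076 + 2 \cdot 11 \cdot 1 \left(1 + 2 \cdot 2 \cdot 11 \cdot 1\right) = -5076 + 22 \left(1 + 2 \cdot 22\right) = -5076 + 22 \left(1 + 44\right) = -5076 + 22 \cdot 45 = -5076 + 990 = -4086$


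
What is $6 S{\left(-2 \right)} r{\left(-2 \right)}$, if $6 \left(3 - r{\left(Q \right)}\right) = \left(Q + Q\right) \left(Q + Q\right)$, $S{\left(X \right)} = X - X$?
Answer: $0$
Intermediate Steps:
$S{\left(X \right)} = 0$
$r{\left(Q \right)} = 3 - \frac{2 Q^{2}}{3}$ ($r{\left(Q \right)} = 3 - \frac{\left(Q + Q\right) \left(Q + Q\right)}{6} = 3 - \frac{2 Q 2 Q}{6} = 3 - \frac{4 Q^{2}}{6} = 3 - \frac{2 Q^{2}}{3}$)
$6 S{\left(-2 \right)} r{\left(-2 \right)} = 6 \cdot 0 \left(3 - \frac{2 \left(-2\right)^{2}}{3}\right) = 0 \left(3 - \frac{8}{3}\right) = 0 \cdot \frac{1}{3} = 0$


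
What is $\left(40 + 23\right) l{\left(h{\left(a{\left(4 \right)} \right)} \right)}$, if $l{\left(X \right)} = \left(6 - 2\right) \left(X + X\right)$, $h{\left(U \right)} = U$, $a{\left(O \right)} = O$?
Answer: $2016$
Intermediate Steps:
$l{\left(X \right)} = 8 X$ ($l{\left(X \right)} = \left(6 - 2\right) 2 X = 4 \cdot 2 X = 8 X$)
$\left(40 + 23\right) l{\left(h{\left(a{\left(4 \right)} \right)} \right)} = \left(40 + 23\right) 8 \cdot 4 = 63 \cdot 32 = 2016$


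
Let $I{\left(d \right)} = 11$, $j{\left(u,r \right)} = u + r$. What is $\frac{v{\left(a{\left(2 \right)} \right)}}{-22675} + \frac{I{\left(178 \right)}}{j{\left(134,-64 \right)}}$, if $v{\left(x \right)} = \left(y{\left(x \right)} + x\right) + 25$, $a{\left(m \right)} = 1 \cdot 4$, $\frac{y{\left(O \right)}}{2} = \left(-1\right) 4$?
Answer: $\frac{49591}{317450} \approx 0.15622$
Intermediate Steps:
$y{\left(O \right)} = -8$ ($y{\left(O \right)} = 2 \left(\left(-1\right) 4\right) = 2 \left(-4\right) = -8$)
$a{\left(m \right)} = 4$
$v{\left(x \right)} = 17 + x$ ($v{\left(x \right)} = \left(-8 + x\right) + 25 = 17 + x$)
$j{\left(u,r \right)} = r + u$
$\frac{v{\left(a{\left(2 \right)} \right)}}{-22675} + \frac{I{\left(178 \right)}}{j{\left(134,-64 \right)}} = \frac{17 + 4}{-22675} + \frac{11}{-64 + 134} = 21 \left(- \frac{1}{22675}\right) + \frac{11}{70} = - \frac{21}{22675} + 11 \cdot \frac{1}{70} = - \frac{21}{22675} + \frac{11}{70} = \frac{49591}{317450}$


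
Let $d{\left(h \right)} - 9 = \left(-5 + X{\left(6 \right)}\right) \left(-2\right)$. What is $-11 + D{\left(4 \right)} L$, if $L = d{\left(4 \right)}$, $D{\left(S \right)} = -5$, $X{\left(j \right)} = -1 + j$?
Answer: $-56$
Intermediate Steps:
$d{\left(h \right)} = 9$ ($d{\left(h \right)} = 9 + \left(-5 + \left(-1 + 6\right)\right) \left(-2\right) = 9 + \left(-5 + 5\right) \left(-2\right) = 9 + 0 \left(-2\right) = 9 + 0 = 9$)
$L = 9$
$-11 + D{\left(4 \right)} L = -11 - 45 = -56$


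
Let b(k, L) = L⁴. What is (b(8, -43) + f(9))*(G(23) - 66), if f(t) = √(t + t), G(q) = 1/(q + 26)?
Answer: -11052983633/49 - 9699*√2/49 ≈ -2.2557e+8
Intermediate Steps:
G(q) = 1/(26 + q)
f(t) = √2*√t (f(t) = √(2*t) = √2*√t)
(b(8, -43) + f(9))*(G(23) - 66) = ((-43)⁴ + √2*√9)*(1/(26 + 23) - 66) = (3418801 + √2*3)*(1/49 - 66) = (3418801 + 3*√2)*(1/49 - 66) = (3418801 + 3*√2)*(-3233/49) = -11052983633/49 - 9699*√2/49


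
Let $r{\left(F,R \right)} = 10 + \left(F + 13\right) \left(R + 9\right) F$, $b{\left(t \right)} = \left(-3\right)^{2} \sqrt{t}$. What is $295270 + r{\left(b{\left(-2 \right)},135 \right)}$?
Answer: $271952 + 16848 i \sqrt{2} \approx 2.7195 \cdot 10^{5} + 23827.0 i$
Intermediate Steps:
$b{\left(t \right)} = 9 \sqrt{t}$
$r{\left(F,R \right)} = 10 + F \left(9 + R\right) \left(13 + F\right)$ ($r{\left(F,R \right)} = 10 + \left(13 + F\right) \left(9 + R\right) F = 10 + \left(9 + R\right) \left(13 + F\right) F = 10 + F \left(9 + R\right) \left(13 + F\right)$)
$295270 + r{\left(b{\left(-2 \right)},135 \right)} = 295270 + \left(10 + 9 \left(9 \sqrt{-2}\right)^{2} + 117 \cdot 9 \sqrt{-2} + 135 \left(9 \sqrt{-2}\right)^{2} + 13 \cdot 9 \sqrt{-2} \cdot 135\right) = 295270 + \left(10 + 9 \left(9 i \sqrt{2}\right)^{2} + 117 \cdot 9 i \sqrt{2} + 135 \left(9 i \sqrt{2}\right)^{2} + 13 \cdot 9 i \sqrt{2} \cdot 135\right) = 295270 + \left(10 + 9 \left(-162\right) + 1053 i \sqrt{2} + 135 \left(-162\right) + 15795 i \sqrt{2}\right) = 295270 + \left(10 - 1458 + 1053 i \sqrt{2} - 21870 + 15795 i \sqrt{2}\right) = 295270 - \left(23318 - 16848 i \sqrt{2}\right) = 271952 + 16848 i \sqrt{2}$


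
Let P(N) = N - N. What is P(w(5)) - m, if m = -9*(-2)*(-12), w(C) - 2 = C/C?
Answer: 216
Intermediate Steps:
w(C) = 3 (w(C) = 2 + C/C = 2 + 1 = 3)
P(N) = 0
m = -216 (m = 18*(-12) = -216)
P(w(5)) - m = 0 - 1*(-216) = 0 + 216 = 216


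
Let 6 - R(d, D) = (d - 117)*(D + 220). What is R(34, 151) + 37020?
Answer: 67819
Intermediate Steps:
R(d, D) = 6 - (-117 + d)*(220 + D) (R(d, D) = 6 - (d - 117)*(D + 220) = 6 - (-117 + d)*(220 + D))
R(34, 151) + 37020 = (25746 - 220*34 + 117*151 - 1*151*34) + 37020 = (25746 - 7480 + 17667 - 5134) + 37020 = 30799 + 37020 = 67819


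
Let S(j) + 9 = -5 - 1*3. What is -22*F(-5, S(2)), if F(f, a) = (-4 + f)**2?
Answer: -1782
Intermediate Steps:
S(j) = -17 (S(j) = -9 + (-5 - 1*3) = -9 + (-5 - 3) = -9 - 8 = -17)
-22*F(-5, S(2)) = -22*(-4 - 5)**2 = -22*(-9)**2 = -22*81 = -1782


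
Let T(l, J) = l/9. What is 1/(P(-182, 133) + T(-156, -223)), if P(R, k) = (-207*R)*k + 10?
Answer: 3/15031904 ≈ 1.9958e-7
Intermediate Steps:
T(l, J) = l/9 (T(l, J) = l*(⅑) = l/9)
P(R, k) = 10 - 207*R*k (P(R, k) = -207*R*k + 10 = 10 - 207*R*k)
1/(P(-182, 133) + T(-156, -223)) = 1/((10 - 207*(-182)*133) + (⅑)*(-156)) = 1/((10 + 5010642) - 52/3) = 1/(5010652 - 52/3) = 1/(15031904/3) = 3/15031904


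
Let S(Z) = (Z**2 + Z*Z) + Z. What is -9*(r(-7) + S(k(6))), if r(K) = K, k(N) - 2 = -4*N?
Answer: -8451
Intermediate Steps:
k(N) = 2 - 4*N
S(Z) = Z + 2*Z**2 (S(Z) = (Z**2 + Z**2) + Z = 2*Z**2 + Z = Z + 2*Z**2)
-9*(r(-7) + S(k(6))) = -9*(-7 + (2 - 4*6)*(1 + 2*(2 - 4*6))) = -9*(-7 + (2 - 24)*(1 + 2*(2 - 24))) = -9*(-7 - 22*(1 + 2*(-22))) = -9*(-7 - 22*(1 - 44)) = -9*(-7 - 22*(-43)) = -9*(-7 + 946) = -9*939 = -8451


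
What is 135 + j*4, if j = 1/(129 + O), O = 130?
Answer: 34969/259 ≈ 135.02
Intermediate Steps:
j = 1/259 (j = 1/(129 + 130) = 1/259 ≈ 0.0038610)
135 + j*4 = 135 + (1/259)*4 = 135 + 4/259 = 34969/259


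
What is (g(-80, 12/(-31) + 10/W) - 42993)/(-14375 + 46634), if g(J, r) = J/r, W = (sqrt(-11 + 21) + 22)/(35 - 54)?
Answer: -406955327857/305414308371 + 3651800*sqrt(10)/305414308371 ≈ -1.3324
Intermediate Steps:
W = -22/19 - sqrt(10)/19 (W = (sqrt(10) + 22)/(-19) = (22 + sqrt(10))*(-1/19) = -22/19 - sqrt(10)/19 ≈ -1.3243)
(g(-80, 12/(-31) + 10/W) - 42993)/(-14375 + 46634) = (-80/(12/(-31) + 10/(-22/19 - sqrt(10)/19)) - 42993)/(-14375 + 46634) = (-80/(12*(-1/31) + 10/(-22/19 - sqrt(10)/19)) - 42993)/32259 = (-80/(-12/31 + 10/(-22/19 - sqrt(10)/19)) - 42993)*(1/32259) = (-42993 - 80/(-12/31 + 10/(-22/19 - sqrt(10)/19)))*(1/32259) = -14331/10753 - 80/(32259*(-12/31 + 10/(-22/19 - sqrt(10)/19)))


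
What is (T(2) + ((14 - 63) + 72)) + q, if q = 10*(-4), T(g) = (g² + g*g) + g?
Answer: -7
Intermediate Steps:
T(g) = g + 2*g² (T(g) = (g² + g²) + g = 2*g² + g = g + 2*g²)
q = -40
(T(2) + ((14 - 63) + 72)) + q = (2*(1 + 2*2) + ((14 - 63) + 72)) - 40 = (2*(1 + 4) + (-49 + 72)) - 40 = (2*5 + 23) - 40 = (10 + 23) - 40 = 33 - 40 = -7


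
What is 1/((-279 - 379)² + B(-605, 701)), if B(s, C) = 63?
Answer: 1/433027 ≈ 2.3093e-6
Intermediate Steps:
1/((-279 - 379)² + B(-605, 701)) = 1/((-279 - 379)² + 63) = 1/((-658)² + 63) = 1/(432964 + 63) = 1/433027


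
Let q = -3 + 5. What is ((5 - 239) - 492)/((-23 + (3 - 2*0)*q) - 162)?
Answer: 726/179 ≈ 4.0559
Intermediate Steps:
q = 2
((5 - 239) - 492)/((-23 + (3 - 2*0)*q) - 162) = ((5 - 239) - 492)/((-23 + (3 - 2*0)*2) - 162) = (-234 - 492)/((-23 + (3 + 0)*2) - 162) = -726/((-23 + 3*2) - 162) = -726/((-23 + 6) - 162) = -726/(-17 - 162) = -726/(-179) = -726*(-1/179) = 726/179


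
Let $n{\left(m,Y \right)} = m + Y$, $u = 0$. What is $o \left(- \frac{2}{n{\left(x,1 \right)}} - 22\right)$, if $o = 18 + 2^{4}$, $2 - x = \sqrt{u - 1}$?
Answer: $- \frac{3842}{5} - \frac{34 i}{5} \approx -768.4 - 6.8 i$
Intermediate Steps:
$x = 2 - i$ ($x = 2 - \sqrt{0 - 1} = 2 - \sqrt{-1} = 2 - i \approx 2.0 - 1.0 i$)
$n{\left(m,Y \right)} = Y + m$
$o = 34$ ($o = 18 + 16 = 34$)
$o \left(- \frac{2}{n{\left(x,1 \right)}} - 22\right) = 34 \left(- \frac{2}{1 + \left(2 - i\right)} - 22\right) = 34 \left(- \frac{2}{3 - i} - 22\right) = 34 \left(- 2 \frac{3 + i}{10} - 22\right) = 34 \left(- \frac{3 + i}{5} - 22\right) = 34 \left(-22 - \frac{3 + i}{5}\right) = -748 - \frac{34 \left(3 + i\right)}{5}$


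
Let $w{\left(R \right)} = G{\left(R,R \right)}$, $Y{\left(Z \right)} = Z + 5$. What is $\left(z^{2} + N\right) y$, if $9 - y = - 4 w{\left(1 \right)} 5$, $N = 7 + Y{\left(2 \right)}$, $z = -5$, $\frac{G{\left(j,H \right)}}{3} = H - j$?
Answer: $351$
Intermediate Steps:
$Y{\left(Z \right)} = 5 + Z$
$G{\left(j,H \right)} = - 3 j + 3 H$ ($G{\left(j,H \right)} = 3 \left(H - j\right) = - 3 j + 3 H$)
$N = 14$ ($N = 7 + \left(5 + 2\right) = 7 + 7 = 14$)
$w{\left(R \right)} = 0$ ($w{\left(R \right)} = - 3 R + 3 R = 0$)
$y = 9$ ($y = 9 - \left(-4\right) 0 \cdot 5 = 9 - 0 \cdot 5 = 9 - 0 = 9 + 0 = 9$)
$\left(z^{2} + N\right) y = \left(\left(-5\right)^{2} + 14\right) 9 = \left(25 + 14\right) 9 = 39 \cdot 9 = 351$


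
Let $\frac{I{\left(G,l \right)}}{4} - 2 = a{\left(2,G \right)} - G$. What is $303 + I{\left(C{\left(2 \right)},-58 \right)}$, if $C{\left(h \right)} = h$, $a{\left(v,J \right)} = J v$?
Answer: $319$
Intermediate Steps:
$I{\left(G,l \right)} = 8 + 4 G$ ($I{\left(G,l \right)} = 8 + 4 \left(G 2 - G\right) = 8 + 4 \left(2 G - G\right) = 8 + 4 G$)
$303 + I{\left(C{\left(2 \right)},-58 \right)} = 303 + \left(8 + 4 \cdot 2\right) = 303 + \left(8 + 8\right) = 303 + 16 = 319$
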